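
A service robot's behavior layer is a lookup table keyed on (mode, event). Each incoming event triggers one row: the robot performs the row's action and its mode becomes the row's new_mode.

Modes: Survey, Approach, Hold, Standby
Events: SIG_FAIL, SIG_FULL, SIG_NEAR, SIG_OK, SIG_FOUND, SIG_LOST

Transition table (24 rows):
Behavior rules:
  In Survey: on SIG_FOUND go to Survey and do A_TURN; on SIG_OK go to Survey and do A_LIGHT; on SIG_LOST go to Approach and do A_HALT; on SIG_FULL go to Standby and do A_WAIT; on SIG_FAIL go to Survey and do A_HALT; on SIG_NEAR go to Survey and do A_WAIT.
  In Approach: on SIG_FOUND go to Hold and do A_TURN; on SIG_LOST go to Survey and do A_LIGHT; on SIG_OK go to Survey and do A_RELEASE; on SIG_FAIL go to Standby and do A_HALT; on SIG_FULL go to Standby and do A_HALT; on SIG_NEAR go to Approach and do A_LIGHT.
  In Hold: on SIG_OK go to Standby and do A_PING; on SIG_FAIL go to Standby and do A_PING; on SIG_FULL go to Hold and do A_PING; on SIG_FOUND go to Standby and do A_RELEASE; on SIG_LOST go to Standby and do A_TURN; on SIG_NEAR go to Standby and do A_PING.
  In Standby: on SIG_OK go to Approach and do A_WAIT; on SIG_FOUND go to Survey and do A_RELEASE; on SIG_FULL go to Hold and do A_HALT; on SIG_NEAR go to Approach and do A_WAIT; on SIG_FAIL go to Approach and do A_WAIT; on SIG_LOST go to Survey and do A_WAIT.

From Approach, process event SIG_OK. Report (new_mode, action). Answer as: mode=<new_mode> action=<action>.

mode=Survey action=A_RELEASE

current mode = Approach; filter table to that mode:
  (Approach, SIG_FOUND) → (Hold, A_TURN)
  (Approach, SIG_LOST) → (Survey, A_LIGHT)
  (Approach, SIG_OK) → (Survey, A_RELEASE)  ← event matches
  (Approach, SIG_FAIL) → (Standby, A_HALT)
  (Approach, SIG_FULL) → (Standby, A_HALT)
  (Approach, SIG_NEAR) → (Approach, A_LIGHT)
event = SIG_OK selects (Survey, A_RELEASE)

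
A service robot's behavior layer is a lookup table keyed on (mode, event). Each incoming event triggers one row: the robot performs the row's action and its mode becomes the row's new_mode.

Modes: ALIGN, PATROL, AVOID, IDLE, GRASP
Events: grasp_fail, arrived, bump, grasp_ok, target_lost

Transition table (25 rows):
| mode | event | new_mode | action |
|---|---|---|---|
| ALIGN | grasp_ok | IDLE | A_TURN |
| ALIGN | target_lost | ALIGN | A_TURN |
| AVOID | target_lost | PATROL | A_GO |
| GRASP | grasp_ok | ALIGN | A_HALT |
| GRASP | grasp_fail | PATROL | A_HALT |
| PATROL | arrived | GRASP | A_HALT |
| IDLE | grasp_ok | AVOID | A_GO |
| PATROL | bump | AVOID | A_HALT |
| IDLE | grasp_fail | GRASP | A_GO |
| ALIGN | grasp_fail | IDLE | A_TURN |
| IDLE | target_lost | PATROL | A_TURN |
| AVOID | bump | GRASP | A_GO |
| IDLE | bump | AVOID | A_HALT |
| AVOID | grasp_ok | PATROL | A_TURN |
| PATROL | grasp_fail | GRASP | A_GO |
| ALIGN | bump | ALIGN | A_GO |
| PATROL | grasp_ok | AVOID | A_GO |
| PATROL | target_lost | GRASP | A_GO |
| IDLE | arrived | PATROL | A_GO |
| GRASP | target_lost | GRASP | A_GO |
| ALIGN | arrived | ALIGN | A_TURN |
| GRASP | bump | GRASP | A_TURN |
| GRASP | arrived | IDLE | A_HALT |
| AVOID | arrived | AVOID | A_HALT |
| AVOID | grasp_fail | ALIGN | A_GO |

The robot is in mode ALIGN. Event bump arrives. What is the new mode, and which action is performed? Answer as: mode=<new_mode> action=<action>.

current mode = ALIGN; filter table to that mode:
  (ALIGN, grasp_ok) → (IDLE, A_TURN)
  (ALIGN, target_lost) → (ALIGN, A_TURN)
  (ALIGN, grasp_fail) → (IDLE, A_TURN)
  (ALIGN, bump) → (ALIGN, A_GO)  ← event matches
  (ALIGN, arrived) → (ALIGN, A_TURN)
event = bump selects (ALIGN, A_GO)

mode=ALIGN action=A_GO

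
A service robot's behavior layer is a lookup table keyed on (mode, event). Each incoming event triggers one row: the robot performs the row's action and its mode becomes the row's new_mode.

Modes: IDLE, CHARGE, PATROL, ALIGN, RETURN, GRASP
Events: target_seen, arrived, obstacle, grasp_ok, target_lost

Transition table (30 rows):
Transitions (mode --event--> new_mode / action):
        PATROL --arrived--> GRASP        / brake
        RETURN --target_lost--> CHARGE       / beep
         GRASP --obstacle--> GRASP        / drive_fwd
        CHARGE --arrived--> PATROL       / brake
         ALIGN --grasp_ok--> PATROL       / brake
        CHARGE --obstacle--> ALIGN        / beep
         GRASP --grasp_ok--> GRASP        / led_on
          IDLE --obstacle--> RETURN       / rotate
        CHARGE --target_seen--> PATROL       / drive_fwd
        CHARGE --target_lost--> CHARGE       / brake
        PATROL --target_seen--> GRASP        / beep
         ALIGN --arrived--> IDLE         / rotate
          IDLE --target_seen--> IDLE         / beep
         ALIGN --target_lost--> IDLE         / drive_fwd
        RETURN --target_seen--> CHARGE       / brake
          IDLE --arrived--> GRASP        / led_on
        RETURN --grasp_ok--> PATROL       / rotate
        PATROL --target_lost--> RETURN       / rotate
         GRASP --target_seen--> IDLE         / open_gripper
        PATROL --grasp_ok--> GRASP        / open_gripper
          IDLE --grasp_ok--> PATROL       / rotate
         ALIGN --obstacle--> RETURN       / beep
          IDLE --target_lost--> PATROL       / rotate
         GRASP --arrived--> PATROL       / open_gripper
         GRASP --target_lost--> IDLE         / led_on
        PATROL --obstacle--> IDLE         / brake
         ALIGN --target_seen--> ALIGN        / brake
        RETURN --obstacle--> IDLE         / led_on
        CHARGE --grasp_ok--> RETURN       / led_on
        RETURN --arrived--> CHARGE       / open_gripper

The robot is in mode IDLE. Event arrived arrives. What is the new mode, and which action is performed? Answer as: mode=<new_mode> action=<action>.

current mode = IDLE; filter table to that mode:
  (IDLE, obstacle) → (RETURN, rotate)
  (IDLE, target_seen) → (IDLE, beep)
  (IDLE, arrived) → (GRASP, led_on)  ← event matches
  (IDLE, grasp_ok) → (PATROL, rotate)
  (IDLE, target_lost) → (PATROL, rotate)
event = arrived selects (GRASP, led_on)

mode=GRASP action=led_on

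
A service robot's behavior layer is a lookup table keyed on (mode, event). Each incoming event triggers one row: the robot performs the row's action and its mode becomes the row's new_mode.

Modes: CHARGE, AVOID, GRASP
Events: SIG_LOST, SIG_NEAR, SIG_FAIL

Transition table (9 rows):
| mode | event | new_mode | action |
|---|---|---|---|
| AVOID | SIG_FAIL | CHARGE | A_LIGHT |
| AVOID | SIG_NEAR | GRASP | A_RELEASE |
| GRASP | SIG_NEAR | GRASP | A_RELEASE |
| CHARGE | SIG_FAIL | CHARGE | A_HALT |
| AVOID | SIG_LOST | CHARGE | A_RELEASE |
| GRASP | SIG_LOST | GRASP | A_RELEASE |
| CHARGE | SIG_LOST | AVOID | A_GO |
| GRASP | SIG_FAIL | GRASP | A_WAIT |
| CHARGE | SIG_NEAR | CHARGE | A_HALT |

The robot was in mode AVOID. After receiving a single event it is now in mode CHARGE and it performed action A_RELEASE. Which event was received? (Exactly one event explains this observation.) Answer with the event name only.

SIG_LOST

try SIG_LOST: (AVOID, SIG_LOST) → (CHARGE, A_RELEASE)  ← matches
try SIG_NEAR: (AVOID, SIG_NEAR) → (GRASP, A_RELEASE)
try SIG_FAIL: (AVOID, SIG_FAIL) → (CHARGE, A_LIGHT)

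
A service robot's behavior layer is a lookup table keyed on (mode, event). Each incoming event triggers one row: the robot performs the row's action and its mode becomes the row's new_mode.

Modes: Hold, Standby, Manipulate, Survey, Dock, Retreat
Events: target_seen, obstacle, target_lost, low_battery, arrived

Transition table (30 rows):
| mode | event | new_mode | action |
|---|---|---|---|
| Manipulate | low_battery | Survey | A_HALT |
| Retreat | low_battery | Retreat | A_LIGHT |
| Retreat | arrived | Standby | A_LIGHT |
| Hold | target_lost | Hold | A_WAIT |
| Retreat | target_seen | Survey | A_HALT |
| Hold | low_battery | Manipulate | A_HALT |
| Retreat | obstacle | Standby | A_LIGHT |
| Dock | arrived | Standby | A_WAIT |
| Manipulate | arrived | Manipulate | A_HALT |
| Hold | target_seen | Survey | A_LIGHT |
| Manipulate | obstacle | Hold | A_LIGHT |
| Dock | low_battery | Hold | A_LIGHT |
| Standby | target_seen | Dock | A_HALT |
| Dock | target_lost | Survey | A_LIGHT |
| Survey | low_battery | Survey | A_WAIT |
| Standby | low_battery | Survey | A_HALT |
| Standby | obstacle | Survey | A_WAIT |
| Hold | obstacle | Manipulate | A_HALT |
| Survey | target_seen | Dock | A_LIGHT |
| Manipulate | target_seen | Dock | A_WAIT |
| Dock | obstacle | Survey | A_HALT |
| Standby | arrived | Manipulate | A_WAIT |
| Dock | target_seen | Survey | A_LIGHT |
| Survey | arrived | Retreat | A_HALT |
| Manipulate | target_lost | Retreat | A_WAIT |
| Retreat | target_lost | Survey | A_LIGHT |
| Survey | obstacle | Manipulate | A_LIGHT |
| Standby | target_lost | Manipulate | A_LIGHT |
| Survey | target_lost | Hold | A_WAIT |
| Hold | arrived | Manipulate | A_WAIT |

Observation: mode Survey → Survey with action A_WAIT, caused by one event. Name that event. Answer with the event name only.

low_battery

try target_seen: (Survey, target_seen) → (Dock, A_LIGHT)
try obstacle: (Survey, obstacle) → (Manipulate, A_LIGHT)
try target_lost: (Survey, target_lost) → (Hold, A_WAIT)
try low_battery: (Survey, low_battery) → (Survey, A_WAIT)  ← matches
try arrived: (Survey, arrived) → (Retreat, A_HALT)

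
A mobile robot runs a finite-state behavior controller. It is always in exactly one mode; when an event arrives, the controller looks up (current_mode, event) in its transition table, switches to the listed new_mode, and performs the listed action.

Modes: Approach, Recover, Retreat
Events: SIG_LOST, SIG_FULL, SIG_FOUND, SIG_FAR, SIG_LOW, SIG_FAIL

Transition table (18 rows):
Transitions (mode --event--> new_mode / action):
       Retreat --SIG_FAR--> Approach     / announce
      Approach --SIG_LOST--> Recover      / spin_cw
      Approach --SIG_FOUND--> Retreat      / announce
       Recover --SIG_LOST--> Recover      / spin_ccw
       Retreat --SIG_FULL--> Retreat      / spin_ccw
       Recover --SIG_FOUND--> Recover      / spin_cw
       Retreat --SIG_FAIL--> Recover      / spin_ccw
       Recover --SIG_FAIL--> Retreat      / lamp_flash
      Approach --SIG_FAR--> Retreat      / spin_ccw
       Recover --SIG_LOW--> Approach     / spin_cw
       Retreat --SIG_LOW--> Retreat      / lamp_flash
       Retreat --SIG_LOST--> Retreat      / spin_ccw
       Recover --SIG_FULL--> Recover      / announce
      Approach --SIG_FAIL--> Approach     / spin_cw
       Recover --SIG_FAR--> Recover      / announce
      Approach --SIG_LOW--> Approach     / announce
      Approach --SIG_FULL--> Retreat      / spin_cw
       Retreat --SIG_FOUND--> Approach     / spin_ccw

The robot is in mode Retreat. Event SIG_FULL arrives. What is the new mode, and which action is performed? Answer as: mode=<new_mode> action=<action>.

mode=Retreat action=spin_ccw

current mode = Retreat; filter table to that mode:
  (Retreat, SIG_FAR) → (Approach, announce)
  (Retreat, SIG_FULL) → (Retreat, spin_ccw)  ← event matches
  (Retreat, SIG_FAIL) → (Recover, spin_ccw)
  (Retreat, SIG_LOW) → (Retreat, lamp_flash)
  (Retreat, SIG_LOST) → (Retreat, spin_ccw)
  (Retreat, SIG_FOUND) → (Approach, spin_ccw)
event = SIG_FULL selects (Retreat, spin_ccw)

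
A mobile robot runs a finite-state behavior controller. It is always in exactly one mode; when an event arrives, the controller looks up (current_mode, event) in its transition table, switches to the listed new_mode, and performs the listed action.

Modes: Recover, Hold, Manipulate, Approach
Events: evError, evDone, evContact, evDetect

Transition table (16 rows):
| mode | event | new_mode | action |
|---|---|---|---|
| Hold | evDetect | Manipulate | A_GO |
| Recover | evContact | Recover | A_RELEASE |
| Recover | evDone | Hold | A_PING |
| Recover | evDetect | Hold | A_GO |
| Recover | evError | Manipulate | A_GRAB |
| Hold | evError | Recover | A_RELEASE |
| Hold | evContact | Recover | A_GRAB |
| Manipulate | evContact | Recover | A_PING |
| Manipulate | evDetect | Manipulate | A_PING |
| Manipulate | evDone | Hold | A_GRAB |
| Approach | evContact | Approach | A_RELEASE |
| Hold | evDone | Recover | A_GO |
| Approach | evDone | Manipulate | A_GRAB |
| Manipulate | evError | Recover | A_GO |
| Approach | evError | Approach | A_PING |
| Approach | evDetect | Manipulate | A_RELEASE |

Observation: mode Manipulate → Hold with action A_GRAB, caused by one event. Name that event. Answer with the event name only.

try evError: (Manipulate, evError) → (Recover, A_GO)
try evDone: (Manipulate, evDone) → (Hold, A_GRAB)  ← matches
try evContact: (Manipulate, evContact) → (Recover, A_PING)
try evDetect: (Manipulate, evDetect) → (Manipulate, A_PING)

evDone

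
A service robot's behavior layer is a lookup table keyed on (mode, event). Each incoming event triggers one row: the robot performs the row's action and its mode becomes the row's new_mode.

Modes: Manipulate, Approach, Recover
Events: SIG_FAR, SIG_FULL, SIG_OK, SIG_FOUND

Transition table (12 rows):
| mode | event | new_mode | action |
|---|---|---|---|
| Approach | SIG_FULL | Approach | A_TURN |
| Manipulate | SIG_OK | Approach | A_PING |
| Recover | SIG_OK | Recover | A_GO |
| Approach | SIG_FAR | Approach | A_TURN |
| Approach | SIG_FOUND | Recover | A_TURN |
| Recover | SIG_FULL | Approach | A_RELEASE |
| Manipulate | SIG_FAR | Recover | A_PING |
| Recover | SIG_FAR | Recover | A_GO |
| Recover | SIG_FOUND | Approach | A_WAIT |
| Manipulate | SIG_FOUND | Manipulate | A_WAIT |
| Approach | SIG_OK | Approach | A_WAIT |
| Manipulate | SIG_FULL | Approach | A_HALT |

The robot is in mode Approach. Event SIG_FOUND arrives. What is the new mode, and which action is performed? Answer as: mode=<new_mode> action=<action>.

mode=Recover action=A_TURN

current mode = Approach; filter table to that mode:
  (Approach, SIG_FULL) → (Approach, A_TURN)
  (Approach, SIG_FAR) → (Approach, A_TURN)
  (Approach, SIG_FOUND) → (Recover, A_TURN)  ← event matches
  (Approach, SIG_OK) → (Approach, A_WAIT)
event = SIG_FOUND selects (Recover, A_TURN)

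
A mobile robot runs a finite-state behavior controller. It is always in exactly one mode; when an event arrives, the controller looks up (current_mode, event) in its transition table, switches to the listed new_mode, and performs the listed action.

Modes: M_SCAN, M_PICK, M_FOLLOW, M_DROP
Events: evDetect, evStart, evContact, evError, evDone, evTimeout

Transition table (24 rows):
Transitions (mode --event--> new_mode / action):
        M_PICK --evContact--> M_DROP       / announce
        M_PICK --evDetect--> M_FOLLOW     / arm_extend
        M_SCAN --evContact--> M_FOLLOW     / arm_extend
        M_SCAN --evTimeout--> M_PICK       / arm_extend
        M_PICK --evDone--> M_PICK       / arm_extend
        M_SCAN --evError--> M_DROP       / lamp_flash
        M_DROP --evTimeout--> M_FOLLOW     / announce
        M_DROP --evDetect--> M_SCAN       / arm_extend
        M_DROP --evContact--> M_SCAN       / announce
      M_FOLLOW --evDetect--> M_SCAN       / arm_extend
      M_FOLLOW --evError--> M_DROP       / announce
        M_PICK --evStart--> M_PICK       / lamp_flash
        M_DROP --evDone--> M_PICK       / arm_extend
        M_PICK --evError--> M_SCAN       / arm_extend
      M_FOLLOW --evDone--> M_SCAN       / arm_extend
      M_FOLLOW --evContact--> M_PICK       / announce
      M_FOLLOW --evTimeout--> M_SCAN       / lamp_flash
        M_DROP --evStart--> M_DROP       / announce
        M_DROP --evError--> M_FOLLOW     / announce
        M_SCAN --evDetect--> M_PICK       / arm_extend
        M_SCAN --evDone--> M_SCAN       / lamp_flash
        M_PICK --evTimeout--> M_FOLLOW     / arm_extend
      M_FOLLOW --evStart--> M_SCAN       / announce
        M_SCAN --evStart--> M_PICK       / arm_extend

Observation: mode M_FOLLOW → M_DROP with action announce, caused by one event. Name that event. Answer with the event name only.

try evDetect: (M_FOLLOW, evDetect) → (M_SCAN, arm_extend)
try evStart: (M_FOLLOW, evStart) → (M_SCAN, announce)
try evContact: (M_FOLLOW, evContact) → (M_PICK, announce)
try evError: (M_FOLLOW, evError) → (M_DROP, announce)  ← matches
try evDone: (M_FOLLOW, evDone) → (M_SCAN, arm_extend)
try evTimeout: (M_FOLLOW, evTimeout) → (M_SCAN, lamp_flash)

evError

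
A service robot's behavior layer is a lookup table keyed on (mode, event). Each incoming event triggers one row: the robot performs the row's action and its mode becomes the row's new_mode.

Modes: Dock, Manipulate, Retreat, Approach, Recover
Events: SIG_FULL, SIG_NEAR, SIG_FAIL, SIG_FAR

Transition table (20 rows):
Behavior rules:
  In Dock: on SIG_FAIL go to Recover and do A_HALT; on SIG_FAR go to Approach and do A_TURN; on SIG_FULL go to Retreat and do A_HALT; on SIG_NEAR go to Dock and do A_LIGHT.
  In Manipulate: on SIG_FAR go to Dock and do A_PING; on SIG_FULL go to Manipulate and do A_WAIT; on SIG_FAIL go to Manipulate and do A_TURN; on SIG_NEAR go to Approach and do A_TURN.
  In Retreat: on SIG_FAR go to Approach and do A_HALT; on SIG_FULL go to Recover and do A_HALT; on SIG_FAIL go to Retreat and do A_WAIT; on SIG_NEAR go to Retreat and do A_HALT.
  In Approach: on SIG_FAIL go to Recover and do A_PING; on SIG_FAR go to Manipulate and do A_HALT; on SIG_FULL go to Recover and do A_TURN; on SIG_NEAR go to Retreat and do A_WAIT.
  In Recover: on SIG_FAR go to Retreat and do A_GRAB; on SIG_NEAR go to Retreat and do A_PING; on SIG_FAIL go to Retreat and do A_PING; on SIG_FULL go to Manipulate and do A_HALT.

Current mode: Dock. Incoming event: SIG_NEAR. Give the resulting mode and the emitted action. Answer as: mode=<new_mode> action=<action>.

current mode = Dock; filter table to that mode:
  (Dock, SIG_FAIL) → (Recover, A_HALT)
  (Dock, SIG_FAR) → (Approach, A_TURN)
  (Dock, SIG_FULL) → (Retreat, A_HALT)
  (Dock, SIG_NEAR) → (Dock, A_LIGHT)  ← event matches
event = SIG_NEAR selects (Dock, A_LIGHT)

mode=Dock action=A_LIGHT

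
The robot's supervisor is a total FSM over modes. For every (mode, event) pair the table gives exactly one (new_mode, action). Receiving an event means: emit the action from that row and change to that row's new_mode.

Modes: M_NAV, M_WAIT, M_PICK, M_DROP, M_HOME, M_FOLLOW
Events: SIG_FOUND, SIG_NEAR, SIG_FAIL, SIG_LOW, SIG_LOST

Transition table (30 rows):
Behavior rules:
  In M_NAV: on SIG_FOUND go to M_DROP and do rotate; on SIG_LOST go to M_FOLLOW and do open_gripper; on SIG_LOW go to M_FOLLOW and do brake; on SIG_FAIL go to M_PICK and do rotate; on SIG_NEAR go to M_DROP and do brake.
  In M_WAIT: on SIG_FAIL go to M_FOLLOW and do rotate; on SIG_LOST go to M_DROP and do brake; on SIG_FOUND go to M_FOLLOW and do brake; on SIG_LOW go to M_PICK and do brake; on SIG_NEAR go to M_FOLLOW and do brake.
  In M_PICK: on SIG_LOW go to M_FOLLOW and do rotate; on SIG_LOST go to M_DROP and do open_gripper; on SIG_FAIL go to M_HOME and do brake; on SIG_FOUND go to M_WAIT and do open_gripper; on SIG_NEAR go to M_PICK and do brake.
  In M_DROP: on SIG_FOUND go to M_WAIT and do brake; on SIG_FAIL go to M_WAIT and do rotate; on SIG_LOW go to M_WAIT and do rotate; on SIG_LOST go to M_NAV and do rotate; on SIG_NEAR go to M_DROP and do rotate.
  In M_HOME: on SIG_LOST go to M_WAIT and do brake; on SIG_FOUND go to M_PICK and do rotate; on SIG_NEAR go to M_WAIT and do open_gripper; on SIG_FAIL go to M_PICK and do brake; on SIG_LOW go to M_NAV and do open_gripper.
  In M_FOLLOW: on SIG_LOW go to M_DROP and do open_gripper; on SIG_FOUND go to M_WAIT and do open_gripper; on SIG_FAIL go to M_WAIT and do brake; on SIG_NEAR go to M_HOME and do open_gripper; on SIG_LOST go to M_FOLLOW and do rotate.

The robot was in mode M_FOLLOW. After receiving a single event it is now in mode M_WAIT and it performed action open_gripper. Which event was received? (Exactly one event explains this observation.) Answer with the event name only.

try SIG_FOUND: (M_FOLLOW, SIG_FOUND) → (M_WAIT, open_gripper)  ← matches
try SIG_NEAR: (M_FOLLOW, SIG_NEAR) → (M_HOME, open_gripper)
try SIG_FAIL: (M_FOLLOW, SIG_FAIL) → (M_WAIT, brake)
try SIG_LOW: (M_FOLLOW, SIG_LOW) → (M_DROP, open_gripper)
try SIG_LOST: (M_FOLLOW, SIG_LOST) → (M_FOLLOW, rotate)

SIG_FOUND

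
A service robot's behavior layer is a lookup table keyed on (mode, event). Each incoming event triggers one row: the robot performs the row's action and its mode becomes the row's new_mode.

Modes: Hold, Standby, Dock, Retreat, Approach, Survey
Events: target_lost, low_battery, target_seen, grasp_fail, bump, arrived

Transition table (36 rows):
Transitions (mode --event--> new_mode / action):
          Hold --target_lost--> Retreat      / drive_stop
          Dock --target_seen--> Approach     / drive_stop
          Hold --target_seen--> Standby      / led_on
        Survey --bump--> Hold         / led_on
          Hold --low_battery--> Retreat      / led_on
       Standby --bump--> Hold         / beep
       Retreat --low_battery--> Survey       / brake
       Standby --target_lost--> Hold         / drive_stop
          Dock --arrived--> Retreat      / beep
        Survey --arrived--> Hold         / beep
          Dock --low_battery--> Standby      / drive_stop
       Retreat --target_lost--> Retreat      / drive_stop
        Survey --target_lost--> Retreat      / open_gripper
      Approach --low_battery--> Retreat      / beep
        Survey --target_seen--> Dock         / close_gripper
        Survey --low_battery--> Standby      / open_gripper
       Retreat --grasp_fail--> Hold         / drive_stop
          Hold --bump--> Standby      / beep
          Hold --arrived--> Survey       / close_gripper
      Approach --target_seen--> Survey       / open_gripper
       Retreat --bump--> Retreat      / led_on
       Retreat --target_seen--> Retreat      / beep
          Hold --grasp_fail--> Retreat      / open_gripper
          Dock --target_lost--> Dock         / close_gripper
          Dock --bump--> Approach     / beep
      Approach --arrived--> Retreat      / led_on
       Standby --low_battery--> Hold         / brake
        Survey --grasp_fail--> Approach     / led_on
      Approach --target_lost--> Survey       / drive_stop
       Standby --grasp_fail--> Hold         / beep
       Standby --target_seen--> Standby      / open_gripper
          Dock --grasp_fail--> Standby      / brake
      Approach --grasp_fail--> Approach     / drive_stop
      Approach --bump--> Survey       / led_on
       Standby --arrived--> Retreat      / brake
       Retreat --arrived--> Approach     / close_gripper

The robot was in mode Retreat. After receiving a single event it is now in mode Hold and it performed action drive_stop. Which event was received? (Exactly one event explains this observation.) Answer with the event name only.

grasp_fail

try target_lost: (Retreat, target_lost) → (Retreat, drive_stop)
try low_battery: (Retreat, low_battery) → (Survey, brake)
try target_seen: (Retreat, target_seen) → (Retreat, beep)
try grasp_fail: (Retreat, grasp_fail) → (Hold, drive_stop)  ← matches
try bump: (Retreat, bump) → (Retreat, led_on)
try arrived: (Retreat, arrived) → (Approach, close_gripper)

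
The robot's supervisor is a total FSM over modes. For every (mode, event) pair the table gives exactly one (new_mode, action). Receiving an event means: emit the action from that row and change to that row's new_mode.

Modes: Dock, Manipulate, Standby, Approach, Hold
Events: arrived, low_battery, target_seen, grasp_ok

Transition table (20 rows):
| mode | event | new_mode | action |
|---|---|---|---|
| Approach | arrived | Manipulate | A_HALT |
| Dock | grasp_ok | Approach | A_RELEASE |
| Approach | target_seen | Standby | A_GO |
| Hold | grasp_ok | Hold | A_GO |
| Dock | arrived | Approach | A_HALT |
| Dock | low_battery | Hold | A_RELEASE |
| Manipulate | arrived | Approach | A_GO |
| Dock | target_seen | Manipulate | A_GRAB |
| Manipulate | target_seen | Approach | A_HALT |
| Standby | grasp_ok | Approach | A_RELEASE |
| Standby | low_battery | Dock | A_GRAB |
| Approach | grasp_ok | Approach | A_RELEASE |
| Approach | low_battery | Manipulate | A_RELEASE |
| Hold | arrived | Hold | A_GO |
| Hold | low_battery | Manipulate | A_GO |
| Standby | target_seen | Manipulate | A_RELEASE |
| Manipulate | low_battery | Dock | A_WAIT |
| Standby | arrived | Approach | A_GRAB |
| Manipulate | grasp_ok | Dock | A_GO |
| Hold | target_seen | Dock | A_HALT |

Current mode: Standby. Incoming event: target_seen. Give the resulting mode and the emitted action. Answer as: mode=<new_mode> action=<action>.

mode=Manipulate action=A_RELEASE

current mode = Standby; filter table to that mode:
  (Standby, grasp_ok) → (Approach, A_RELEASE)
  (Standby, low_battery) → (Dock, A_GRAB)
  (Standby, target_seen) → (Manipulate, A_RELEASE)  ← event matches
  (Standby, arrived) → (Approach, A_GRAB)
event = target_seen selects (Manipulate, A_RELEASE)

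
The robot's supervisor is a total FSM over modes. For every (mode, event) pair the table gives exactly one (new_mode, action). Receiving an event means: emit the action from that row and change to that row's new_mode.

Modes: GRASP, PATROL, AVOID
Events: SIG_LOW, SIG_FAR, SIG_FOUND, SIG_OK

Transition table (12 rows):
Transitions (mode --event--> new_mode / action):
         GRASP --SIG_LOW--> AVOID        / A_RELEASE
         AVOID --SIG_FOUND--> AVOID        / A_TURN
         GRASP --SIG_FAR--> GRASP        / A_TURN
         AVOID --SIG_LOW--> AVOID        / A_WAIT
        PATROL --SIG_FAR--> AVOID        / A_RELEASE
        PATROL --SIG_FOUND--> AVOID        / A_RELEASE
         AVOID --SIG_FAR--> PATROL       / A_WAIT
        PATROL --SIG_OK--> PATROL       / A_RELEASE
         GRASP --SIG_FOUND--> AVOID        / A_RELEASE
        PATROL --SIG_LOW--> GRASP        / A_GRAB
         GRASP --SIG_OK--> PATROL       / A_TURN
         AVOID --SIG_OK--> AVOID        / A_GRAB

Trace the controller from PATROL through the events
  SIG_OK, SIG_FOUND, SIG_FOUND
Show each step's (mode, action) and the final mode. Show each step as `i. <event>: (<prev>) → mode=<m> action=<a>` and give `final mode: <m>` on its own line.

final mode: AVOID

1. SIG_OK: (PATROL) → mode=PATROL action=A_RELEASE
2. SIG_FOUND: (PATROL) → mode=AVOID action=A_RELEASE
3. SIG_FOUND: (AVOID) → mode=AVOID action=A_TURN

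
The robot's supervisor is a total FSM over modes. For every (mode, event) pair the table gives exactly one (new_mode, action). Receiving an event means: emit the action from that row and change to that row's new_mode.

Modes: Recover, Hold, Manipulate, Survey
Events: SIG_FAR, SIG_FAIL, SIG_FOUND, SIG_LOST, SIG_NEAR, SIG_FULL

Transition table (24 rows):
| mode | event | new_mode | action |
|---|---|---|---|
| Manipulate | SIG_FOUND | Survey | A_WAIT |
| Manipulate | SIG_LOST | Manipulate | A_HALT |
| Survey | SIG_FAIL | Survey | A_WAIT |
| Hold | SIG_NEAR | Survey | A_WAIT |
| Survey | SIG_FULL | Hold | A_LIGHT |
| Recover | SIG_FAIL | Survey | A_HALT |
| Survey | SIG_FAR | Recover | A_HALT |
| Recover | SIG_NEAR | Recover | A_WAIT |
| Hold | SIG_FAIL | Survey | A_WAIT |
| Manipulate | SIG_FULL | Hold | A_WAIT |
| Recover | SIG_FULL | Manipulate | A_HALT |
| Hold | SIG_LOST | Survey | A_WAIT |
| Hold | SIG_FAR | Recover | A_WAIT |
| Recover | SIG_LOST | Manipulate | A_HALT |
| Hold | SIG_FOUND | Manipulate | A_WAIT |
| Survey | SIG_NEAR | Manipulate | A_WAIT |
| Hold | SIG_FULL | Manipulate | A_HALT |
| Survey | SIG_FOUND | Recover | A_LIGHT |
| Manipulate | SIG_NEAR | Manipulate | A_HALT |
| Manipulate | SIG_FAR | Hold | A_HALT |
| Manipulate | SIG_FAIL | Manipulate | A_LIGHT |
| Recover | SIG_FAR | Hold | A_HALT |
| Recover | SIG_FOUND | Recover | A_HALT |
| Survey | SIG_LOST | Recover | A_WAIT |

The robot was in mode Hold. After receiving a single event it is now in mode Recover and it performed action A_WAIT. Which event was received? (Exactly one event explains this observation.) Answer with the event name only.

try SIG_FAR: (Hold, SIG_FAR) → (Recover, A_WAIT)  ← matches
try SIG_FAIL: (Hold, SIG_FAIL) → (Survey, A_WAIT)
try SIG_FOUND: (Hold, SIG_FOUND) → (Manipulate, A_WAIT)
try SIG_LOST: (Hold, SIG_LOST) → (Survey, A_WAIT)
try SIG_NEAR: (Hold, SIG_NEAR) → (Survey, A_WAIT)
try SIG_FULL: (Hold, SIG_FULL) → (Manipulate, A_HALT)

SIG_FAR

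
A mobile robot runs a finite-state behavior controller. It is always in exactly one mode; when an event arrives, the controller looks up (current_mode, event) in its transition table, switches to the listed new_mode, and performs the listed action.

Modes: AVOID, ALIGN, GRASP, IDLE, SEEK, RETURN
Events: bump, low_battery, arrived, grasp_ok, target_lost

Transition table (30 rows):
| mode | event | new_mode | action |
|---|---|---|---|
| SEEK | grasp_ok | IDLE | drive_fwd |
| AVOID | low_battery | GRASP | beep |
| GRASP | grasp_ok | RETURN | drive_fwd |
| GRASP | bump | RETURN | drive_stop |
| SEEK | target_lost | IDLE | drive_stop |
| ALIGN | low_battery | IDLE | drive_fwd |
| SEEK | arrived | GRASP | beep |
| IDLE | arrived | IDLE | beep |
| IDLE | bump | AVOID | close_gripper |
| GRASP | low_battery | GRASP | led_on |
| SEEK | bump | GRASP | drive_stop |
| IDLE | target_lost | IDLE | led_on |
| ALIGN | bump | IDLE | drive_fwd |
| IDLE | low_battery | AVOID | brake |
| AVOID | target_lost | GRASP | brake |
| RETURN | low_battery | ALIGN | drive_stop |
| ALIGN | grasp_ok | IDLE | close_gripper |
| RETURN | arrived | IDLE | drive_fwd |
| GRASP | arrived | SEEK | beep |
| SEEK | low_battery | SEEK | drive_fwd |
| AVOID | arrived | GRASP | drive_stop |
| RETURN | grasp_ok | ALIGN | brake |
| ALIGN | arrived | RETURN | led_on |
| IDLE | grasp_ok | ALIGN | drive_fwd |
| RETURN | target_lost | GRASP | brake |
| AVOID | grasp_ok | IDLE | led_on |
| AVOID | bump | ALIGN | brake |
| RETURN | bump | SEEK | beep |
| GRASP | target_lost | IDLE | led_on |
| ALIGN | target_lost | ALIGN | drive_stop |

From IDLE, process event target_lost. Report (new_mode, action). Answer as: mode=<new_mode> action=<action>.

current mode = IDLE; filter table to that mode:
  (IDLE, arrived) → (IDLE, beep)
  (IDLE, bump) → (AVOID, close_gripper)
  (IDLE, target_lost) → (IDLE, led_on)  ← event matches
  (IDLE, low_battery) → (AVOID, brake)
  (IDLE, grasp_ok) → (ALIGN, drive_fwd)
event = target_lost selects (IDLE, led_on)

mode=IDLE action=led_on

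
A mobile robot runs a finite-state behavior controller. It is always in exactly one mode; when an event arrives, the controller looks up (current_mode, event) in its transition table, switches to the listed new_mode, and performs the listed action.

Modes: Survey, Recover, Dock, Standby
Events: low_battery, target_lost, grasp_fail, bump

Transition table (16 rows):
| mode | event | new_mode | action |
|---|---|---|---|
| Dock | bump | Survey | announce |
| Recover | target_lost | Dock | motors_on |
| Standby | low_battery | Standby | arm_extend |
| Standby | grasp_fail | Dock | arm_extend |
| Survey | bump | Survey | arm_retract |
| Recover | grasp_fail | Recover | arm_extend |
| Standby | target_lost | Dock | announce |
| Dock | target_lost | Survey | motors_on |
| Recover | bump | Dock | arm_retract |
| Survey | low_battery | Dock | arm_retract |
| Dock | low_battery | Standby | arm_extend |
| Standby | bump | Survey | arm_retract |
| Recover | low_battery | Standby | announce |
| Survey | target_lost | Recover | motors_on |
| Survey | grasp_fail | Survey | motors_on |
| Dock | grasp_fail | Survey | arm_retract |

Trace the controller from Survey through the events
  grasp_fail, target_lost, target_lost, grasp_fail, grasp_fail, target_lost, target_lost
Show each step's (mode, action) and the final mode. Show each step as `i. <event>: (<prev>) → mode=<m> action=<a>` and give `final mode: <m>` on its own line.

final mode: Dock

1. grasp_fail: (Survey) → mode=Survey action=motors_on
2. target_lost: (Survey) → mode=Recover action=motors_on
3. target_lost: (Recover) → mode=Dock action=motors_on
4. grasp_fail: (Dock) → mode=Survey action=arm_retract
5. grasp_fail: (Survey) → mode=Survey action=motors_on
6. target_lost: (Survey) → mode=Recover action=motors_on
7. target_lost: (Recover) → mode=Dock action=motors_on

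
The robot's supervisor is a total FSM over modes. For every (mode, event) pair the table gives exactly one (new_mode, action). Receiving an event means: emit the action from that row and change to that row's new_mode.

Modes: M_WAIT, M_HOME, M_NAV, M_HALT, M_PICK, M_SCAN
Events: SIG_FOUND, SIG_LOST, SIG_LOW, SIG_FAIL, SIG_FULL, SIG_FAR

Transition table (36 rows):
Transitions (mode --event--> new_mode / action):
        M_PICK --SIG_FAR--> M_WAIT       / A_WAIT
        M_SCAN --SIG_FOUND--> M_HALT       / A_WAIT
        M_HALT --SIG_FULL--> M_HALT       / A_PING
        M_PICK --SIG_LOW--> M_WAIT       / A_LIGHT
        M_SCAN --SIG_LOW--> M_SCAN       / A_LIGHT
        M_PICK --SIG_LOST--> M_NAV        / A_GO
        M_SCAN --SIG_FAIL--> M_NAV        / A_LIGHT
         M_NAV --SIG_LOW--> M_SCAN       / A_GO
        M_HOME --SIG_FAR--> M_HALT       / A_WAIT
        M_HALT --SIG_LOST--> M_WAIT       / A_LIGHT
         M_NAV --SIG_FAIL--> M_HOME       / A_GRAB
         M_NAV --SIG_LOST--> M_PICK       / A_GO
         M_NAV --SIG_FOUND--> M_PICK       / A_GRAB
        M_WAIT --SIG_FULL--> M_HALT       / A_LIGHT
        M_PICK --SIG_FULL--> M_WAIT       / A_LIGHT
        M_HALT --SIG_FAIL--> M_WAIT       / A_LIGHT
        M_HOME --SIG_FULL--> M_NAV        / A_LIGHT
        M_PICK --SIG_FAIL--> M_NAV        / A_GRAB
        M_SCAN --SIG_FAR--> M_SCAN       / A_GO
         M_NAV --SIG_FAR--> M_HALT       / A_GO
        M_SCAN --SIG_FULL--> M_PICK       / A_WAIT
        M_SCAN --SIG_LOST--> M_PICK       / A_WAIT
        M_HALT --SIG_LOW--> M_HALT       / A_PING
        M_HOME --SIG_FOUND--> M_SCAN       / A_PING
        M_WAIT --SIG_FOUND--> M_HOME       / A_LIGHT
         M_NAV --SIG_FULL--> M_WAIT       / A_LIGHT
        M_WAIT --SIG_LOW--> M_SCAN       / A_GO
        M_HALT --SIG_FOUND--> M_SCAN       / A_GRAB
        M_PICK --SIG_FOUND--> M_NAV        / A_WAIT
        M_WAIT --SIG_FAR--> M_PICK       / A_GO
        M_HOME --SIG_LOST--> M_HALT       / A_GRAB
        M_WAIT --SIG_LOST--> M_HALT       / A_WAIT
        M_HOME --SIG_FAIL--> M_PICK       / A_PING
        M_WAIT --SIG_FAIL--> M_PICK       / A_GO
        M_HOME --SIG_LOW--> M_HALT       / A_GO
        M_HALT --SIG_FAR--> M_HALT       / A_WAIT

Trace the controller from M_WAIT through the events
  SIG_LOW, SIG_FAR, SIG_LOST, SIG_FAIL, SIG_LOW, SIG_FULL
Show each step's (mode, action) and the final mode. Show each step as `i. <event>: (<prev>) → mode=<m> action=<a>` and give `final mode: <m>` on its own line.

1. SIG_LOW: (M_WAIT) → mode=M_SCAN action=A_GO
2. SIG_FAR: (M_SCAN) → mode=M_SCAN action=A_GO
3. SIG_LOST: (M_SCAN) → mode=M_PICK action=A_WAIT
4. SIG_FAIL: (M_PICK) → mode=M_NAV action=A_GRAB
5. SIG_LOW: (M_NAV) → mode=M_SCAN action=A_GO
6. SIG_FULL: (M_SCAN) → mode=M_PICK action=A_WAIT

final mode: M_PICK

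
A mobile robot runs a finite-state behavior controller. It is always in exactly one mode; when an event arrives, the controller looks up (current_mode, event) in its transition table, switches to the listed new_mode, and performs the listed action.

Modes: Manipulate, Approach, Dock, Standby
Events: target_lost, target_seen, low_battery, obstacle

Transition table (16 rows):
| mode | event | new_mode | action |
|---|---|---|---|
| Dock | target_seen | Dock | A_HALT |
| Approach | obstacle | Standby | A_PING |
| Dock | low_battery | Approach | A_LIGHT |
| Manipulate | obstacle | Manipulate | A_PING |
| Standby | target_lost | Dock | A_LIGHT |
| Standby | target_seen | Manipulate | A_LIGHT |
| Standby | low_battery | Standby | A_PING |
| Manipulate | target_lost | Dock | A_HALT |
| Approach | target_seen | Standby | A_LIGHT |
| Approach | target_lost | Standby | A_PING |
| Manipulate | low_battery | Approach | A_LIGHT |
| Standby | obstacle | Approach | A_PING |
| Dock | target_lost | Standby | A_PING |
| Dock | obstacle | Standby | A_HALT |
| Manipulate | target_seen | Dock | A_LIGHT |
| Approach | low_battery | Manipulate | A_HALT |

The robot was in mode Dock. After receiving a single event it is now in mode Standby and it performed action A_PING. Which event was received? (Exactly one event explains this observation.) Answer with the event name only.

try target_lost: (Dock, target_lost) → (Standby, A_PING)  ← matches
try target_seen: (Dock, target_seen) → (Dock, A_HALT)
try low_battery: (Dock, low_battery) → (Approach, A_LIGHT)
try obstacle: (Dock, obstacle) → (Standby, A_HALT)

target_lost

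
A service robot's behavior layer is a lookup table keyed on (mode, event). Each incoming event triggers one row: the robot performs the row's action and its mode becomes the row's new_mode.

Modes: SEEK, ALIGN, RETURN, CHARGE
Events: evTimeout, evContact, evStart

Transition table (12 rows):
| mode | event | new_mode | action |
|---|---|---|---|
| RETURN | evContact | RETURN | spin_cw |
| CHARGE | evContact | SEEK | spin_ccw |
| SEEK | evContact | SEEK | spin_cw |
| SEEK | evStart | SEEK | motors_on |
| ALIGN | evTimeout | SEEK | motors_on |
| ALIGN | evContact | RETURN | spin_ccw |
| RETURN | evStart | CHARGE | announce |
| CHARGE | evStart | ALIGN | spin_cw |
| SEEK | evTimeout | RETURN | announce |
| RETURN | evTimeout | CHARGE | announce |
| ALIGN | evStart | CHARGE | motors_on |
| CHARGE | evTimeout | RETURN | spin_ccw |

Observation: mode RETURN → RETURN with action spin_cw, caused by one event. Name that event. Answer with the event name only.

try evTimeout: (RETURN, evTimeout) → (CHARGE, announce)
try evContact: (RETURN, evContact) → (RETURN, spin_cw)  ← matches
try evStart: (RETURN, evStart) → (CHARGE, announce)

evContact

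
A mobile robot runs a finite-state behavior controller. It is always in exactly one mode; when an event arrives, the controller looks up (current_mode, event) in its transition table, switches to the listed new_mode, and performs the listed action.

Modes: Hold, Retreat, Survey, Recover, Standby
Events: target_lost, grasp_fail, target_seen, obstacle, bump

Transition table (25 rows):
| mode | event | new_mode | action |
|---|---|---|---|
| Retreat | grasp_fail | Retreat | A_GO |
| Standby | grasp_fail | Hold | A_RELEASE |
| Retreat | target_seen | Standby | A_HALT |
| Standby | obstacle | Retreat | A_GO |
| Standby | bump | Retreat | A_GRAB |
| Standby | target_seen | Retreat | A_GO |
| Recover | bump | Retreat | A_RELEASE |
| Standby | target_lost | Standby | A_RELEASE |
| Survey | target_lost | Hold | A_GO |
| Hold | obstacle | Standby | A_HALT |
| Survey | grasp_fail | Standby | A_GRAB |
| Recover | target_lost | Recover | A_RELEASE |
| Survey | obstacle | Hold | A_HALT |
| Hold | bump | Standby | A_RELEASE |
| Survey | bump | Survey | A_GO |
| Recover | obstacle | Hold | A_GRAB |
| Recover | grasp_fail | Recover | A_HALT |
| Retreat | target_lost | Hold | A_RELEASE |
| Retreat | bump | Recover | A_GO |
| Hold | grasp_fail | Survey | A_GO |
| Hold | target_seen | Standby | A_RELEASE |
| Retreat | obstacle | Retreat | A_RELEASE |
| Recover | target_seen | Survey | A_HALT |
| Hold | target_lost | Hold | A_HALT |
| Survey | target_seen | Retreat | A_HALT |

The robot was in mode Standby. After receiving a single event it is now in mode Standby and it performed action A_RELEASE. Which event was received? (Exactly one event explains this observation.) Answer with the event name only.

target_lost

try target_lost: (Standby, target_lost) → (Standby, A_RELEASE)  ← matches
try grasp_fail: (Standby, grasp_fail) → (Hold, A_RELEASE)
try target_seen: (Standby, target_seen) → (Retreat, A_GO)
try obstacle: (Standby, obstacle) → (Retreat, A_GO)
try bump: (Standby, bump) → (Retreat, A_GRAB)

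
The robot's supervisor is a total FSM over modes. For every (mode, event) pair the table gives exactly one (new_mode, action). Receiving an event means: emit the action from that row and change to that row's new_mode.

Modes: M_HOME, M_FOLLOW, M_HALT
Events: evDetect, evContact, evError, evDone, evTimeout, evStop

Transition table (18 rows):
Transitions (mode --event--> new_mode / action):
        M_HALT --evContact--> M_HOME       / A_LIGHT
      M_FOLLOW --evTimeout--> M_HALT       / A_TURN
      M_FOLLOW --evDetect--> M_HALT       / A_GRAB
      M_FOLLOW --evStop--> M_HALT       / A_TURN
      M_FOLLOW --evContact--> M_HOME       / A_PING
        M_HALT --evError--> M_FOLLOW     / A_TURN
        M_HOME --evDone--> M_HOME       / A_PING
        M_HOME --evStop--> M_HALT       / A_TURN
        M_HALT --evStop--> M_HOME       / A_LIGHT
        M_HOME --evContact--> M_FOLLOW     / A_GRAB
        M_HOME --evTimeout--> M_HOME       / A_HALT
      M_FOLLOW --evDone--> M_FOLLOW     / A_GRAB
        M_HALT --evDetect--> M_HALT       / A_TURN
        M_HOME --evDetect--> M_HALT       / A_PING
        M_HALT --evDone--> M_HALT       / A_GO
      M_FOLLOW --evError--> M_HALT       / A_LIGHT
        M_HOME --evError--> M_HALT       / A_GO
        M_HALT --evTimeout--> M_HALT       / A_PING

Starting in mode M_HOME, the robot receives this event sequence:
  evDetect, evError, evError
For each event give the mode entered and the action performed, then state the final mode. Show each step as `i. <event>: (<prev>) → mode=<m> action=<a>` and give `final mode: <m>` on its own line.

final mode: M_HALT

1. evDetect: (M_HOME) → mode=M_HALT action=A_PING
2. evError: (M_HALT) → mode=M_FOLLOW action=A_TURN
3. evError: (M_FOLLOW) → mode=M_HALT action=A_LIGHT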